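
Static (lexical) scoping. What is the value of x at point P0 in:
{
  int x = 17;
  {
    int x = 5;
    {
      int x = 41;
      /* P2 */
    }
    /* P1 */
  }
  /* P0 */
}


x declared in the same block as P0
x = 17


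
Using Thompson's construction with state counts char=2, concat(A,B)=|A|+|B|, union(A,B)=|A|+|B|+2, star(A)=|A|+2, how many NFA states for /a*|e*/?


Syntax tree has 2 char leaf(s), 1 union(s), 2 star(s)
chars contribute 2×2 = 4; each union adds +2; each star adds +2
Total: 4 + 2 + 4 = 10 states


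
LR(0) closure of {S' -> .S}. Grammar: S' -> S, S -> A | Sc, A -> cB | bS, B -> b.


Start: S' -> .S
For each item with dot before a nonterminal B, add B -> .γ for every B-production
Closure: [S' -> .S, S -> .A, S -> .Sc, A -> .cB, A -> .bS]


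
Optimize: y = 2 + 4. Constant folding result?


2 + 4 = 6 at compile time
Optimized: y = 6


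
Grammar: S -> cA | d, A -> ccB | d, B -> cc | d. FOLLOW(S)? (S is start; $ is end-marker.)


$ ∈ FOLLOW(S). For each A -> αBβ: add FIRST(β)\{ε} to FOLLOW(B); if β nullable, add FOLLOW(A).
FOLLOW(S) = {$}


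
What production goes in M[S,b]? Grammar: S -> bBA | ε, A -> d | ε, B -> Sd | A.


For [S, b]: 'b' ∈ FIRST(bBA)
Entry: S -> bBA


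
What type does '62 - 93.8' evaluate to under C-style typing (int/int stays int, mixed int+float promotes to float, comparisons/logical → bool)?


Operand types: int - float
Rule: mixed int/float promotes to float; int/int stays int
Result type: float


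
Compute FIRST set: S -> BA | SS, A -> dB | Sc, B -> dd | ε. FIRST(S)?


Per alternative of S: FIRST(BA) = {d}; FIRST(SS) = {d}
FIRST(S) = {d}


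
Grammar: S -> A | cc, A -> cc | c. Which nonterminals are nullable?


A nonterminal is nullable iff some alternative derives ε (directly, or every symbol in it is nullable)
Nullable: {}


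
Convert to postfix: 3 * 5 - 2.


Left to right (same or higher precedence on left)
Postfix: 3 5 * 2 -


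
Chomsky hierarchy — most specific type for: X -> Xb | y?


Left-linear: every RHS is a terminal or one nonterminal followed by a terminal
Classification: Type 3 (Regular)


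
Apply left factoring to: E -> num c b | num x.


Common prefix: 'num'
Factored: E -> num E', E' -> c b | x


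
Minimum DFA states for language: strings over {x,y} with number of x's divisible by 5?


Track (count of x) mod 5: states 0..4, accept at 0
Minimal DFA: 5 states


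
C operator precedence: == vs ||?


'==' is equality (level 6); '||' is logical OR (level 1)
Higher level binds tighter
'==' has higher precedence than '||'


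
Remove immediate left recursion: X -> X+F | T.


Left-recursive alternatives: X+F; non-recursive: T
Introduce X': X -> TX', X' -> +FX' | ε


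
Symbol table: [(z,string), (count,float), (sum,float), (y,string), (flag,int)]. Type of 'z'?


Lookup 'z' → type string


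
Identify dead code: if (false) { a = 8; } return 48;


condition is constant false, so the whole block is unreachable
Dead: 'if (false) { a = 8; }'


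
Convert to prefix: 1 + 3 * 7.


'*' binds tighter: tree is (+ 1 (* 3 7))
Prefix: + 1 * 3 7


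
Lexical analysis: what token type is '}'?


Pattern: delimiter/punctuation
Type: PUNCTUATION


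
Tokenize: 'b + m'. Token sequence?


Scan left to right, longest-match per lexeme
Tokens: ID(b), OP(+), ID(m)


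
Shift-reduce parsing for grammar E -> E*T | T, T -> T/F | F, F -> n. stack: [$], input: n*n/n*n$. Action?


no handle on stack; shift 'n'
Action: shift


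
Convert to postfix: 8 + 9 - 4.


Left to right (same or higher precedence on left)
Postfix: 8 9 + 4 -


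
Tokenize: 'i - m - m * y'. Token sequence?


Scan left to right, longest-match per lexeme
Tokens: ID(i), OP(-), ID(m), OP(-), ID(m), OP(*), ID(y)


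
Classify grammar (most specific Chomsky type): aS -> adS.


LHS has context (more than one symbol) and |LHS| ≤ |RHS|
Classification: Type 1 (Context-Sensitive)


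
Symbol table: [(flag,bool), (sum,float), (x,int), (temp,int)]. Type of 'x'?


Lookup 'x' → type int


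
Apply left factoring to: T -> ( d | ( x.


Common prefix: '('
Factored: T -> ( T', T' -> d | x


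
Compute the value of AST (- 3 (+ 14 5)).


Evaluate inner: (+ 14 5) = 19
Evaluate root: (- 3 19) = -16
Result: -16


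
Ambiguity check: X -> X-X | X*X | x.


'x-x*x' has two parse trees (no precedence encoded between - and *)
Ambiguous


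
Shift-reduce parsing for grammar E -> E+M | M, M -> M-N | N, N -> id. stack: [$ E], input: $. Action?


start symbol E on stack, input exhausted
Action: accept


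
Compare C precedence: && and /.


'/' is multiplicative (level 10); '&&' is logical AND (level 2)
Higher level binds tighter
'/' has higher precedence than '&&'


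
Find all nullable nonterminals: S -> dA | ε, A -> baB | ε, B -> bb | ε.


A nonterminal is nullable iff some alternative derives ε (directly, or every symbol in it is nullable)
Nullable: {A, B, S}


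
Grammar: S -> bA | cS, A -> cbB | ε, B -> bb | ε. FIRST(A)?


Per alternative of A: FIRST(cbB) = {c}; FIRST(ε) = {ε}
FIRST(A) = {c, ε}


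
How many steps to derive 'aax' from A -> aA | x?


Derivation: A => aA => aaA => aax
Steps: 3


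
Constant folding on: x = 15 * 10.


15 * 10 = 150 at compile time
Optimized: x = 150


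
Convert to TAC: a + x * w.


Break into single-operator statements:
t1 = x * w
t2 = a + t1


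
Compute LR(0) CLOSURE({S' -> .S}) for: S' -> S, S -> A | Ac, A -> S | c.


Start: S' -> .S
For each item with dot before a nonterminal B, add B -> .γ for every B-production
Closure: [S' -> .S, S -> .A, S -> .Ac, A -> .S, A -> .c]


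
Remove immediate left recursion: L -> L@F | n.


Left-recursive alternatives: L@F; non-recursive: n
Introduce L': L -> nL', L' -> @FL' | ε


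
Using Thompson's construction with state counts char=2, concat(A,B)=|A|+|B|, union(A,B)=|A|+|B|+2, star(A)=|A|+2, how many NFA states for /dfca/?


Syntax tree has 4 char leaf(s), 0 union(s), 0 star(s)
chars contribute 4×2 = 8; each union adds +2; each star adds +2
Total: 8 + 0 + 0 = 8 states


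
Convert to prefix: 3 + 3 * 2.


'*' binds tighter: tree is (+ 3 (* 3 2))
Prefix: + 3 * 3 2


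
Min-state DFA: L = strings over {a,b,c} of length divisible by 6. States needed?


Track length mod 6: states 0..5, accept at 0
Minimal DFA: 6 states


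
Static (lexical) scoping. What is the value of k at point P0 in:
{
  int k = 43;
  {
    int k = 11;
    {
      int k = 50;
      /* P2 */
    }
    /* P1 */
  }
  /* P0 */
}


k declared in the same block as P0
k = 43


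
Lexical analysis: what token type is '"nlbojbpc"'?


Pattern: double-quoted sequence
Type: STRING_LITERAL


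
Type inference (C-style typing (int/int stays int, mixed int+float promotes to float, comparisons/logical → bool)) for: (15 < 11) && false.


Operand types: bool && bool
Rule: logical operators take bool operands and yield bool
Result type: bool


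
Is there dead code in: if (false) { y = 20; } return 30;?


condition is constant false, so the whole block is unreachable
Dead: 'if (false) { y = 20; }'


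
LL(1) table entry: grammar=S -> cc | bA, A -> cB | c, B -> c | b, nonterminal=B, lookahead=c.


For [B, c]: 'c' ∈ FIRST(c)
Entry: B -> c


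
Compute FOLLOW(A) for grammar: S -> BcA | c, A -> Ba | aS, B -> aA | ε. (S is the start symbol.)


$ ∈ FOLLOW(S). For each A -> αBβ: add FIRST(β)\{ε} to FOLLOW(B); if β nullable, add FOLLOW(A).
FOLLOW(A) = {$, a, c}


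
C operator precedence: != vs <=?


'<=' is relational (level 7); '!=' is equality (level 6)
Higher level binds tighter
'<=' has higher precedence than '!='


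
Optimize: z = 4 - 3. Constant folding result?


4 - 3 = 1 at compile time
Optimized: z = 1


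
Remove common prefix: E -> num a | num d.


Common prefix: 'num'
Factored: E -> num E', E' -> a | d


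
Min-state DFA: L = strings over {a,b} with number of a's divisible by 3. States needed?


Track (count of a) mod 3: states 0..2, accept at 0
Minimal DFA: 3 states


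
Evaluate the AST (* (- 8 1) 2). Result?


Evaluate inner: (- 8 1) = 7
Evaluate root: (* 7 2) = 14
Result: 14


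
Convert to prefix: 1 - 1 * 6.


'*' binds tighter: tree is (- 1 (* 1 6))
Prefix: - 1 * 1 6


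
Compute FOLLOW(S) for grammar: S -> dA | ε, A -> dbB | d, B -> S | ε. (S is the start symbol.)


$ ∈ FOLLOW(S). For each A -> αBβ: add FIRST(β)\{ε} to FOLLOW(B); if β nullable, add FOLLOW(A).
FOLLOW(S) = {$}


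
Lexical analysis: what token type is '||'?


Pattern: operator symbol
Type: OPERATOR


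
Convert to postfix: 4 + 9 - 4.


Left to right (same or higher precedence on left)
Postfix: 4 9 + 4 -


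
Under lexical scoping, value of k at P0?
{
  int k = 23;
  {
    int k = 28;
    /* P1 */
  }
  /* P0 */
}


k declared in the same block as P0
k = 23


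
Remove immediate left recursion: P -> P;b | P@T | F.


Left-recursive alternatives: P;b, P@T; non-recursive: F
Introduce P': P -> FP', P' -> ;bP' | @TP' | ε


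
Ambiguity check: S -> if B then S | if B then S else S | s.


dangling else: 'if B then if B then s else s' parses two ways
Ambiguous


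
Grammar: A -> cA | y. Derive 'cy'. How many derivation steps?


Derivation: A => cA => cy
Steps: 2


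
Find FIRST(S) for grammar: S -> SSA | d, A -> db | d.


Per alternative of S: FIRST(SSA) = {d}; FIRST(d) = {d}
FIRST(S) = {d}


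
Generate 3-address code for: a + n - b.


Break into single-operator statements:
t1 = a + n
t2 = t1 - b


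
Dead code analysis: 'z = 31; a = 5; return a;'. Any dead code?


z is assigned but never read
Dead: 'z = 31'


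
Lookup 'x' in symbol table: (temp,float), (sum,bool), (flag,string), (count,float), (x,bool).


Lookup 'x' → type bool


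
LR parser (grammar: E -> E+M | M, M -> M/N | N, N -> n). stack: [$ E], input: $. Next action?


start symbol E on stack, input exhausted
Action: accept


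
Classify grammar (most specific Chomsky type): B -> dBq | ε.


Single nonterminal LHS, but d^n q^n is not regular
Classification: Type 2 (Context-Free)


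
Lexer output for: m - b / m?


Scan left to right, longest-match per lexeme
Tokens: ID(m), OP(-), ID(b), OP(/), ID(m)


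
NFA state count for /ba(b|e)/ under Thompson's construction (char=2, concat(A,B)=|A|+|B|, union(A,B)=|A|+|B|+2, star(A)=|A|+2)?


Syntax tree has 4 char leaf(s), 1 union(s), 0 star(s)
chars contribute 4×2 = 8; each union adds +2; each star adds +2
Total: 8 + 2 + 0 = 10 states


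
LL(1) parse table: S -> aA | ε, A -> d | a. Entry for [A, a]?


For [A, a]: 'a' ∈ FIRST(a)
Entry: A -> a


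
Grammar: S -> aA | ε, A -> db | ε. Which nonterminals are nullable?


A nonterminal is nullable iff some alternative derives ε (directly, or every symbol in it is nullable)
Nullable: {A, S}


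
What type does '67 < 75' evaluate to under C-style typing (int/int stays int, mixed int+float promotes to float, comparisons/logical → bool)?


Operand types: int < int
Rule: comparison yields bool
Result type: bool


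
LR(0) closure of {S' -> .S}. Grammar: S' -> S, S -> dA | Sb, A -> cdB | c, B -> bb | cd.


Start: S' -> .S
For each item with dot before a nonterminal B, add B -> .γ for every B-production
Closure: [S' -> .S, S -> .dA, S -> .Sb]


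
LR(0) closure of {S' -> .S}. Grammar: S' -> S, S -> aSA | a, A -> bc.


Start: S' -> .S
For each item with dot before a nonterminal B, add B -> .γ for every B-production
Closure: [S' -> .S, S -> .aSA, S -> .a]


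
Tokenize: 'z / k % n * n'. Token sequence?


Scan left to right, longest-match per lexeme
Tokens: ID(z), OP(/), ID(k), OP(%), ID(n), OP(*), ID(n)


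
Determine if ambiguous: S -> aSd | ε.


balanced a^n…d^n: each string has a unique parse
Unambiguous


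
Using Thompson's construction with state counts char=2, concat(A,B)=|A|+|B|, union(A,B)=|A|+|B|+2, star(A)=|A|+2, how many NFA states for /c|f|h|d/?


Syntax tree has 4 char leaf(s), 3 union(s), 0 star(s)
chars contribute 4×2 = 8; each union adds +2; each star adds +2
Total: 8 + 6 + 0 = 14 states


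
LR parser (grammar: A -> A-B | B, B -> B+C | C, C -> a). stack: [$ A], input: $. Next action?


start symbol A on stack, input exhausted
Action: accept


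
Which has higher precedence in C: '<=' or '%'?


'%' is multiplicative (level 10); '<=' is relational (level 7)
Higher level binds tighter
'%' has higher precedence than '<='


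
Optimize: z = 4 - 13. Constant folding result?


4 - 13 = -9 at compile time
Optimized: z = -9


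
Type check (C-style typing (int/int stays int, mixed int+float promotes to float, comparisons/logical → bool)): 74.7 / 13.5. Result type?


Operand types: float / float
Rule: mixed int/float promotes to float; int/int stays int
Result type: float


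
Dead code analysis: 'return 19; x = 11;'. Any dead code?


statement follows a return and is unreachable
Dead: 'x = 11'


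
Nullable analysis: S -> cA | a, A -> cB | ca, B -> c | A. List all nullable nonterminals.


A nonterminal is nullable iff some alternative derives ε (directly, or every symbol in it is nullable)
Nullable: {}


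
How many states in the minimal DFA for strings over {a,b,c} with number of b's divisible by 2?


Track (count of b) mod 2: states 0..1, accept at 0
Minimal DFA: 2 states


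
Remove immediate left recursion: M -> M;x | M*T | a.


Left-recursive alternatives: M;x, M*T; non-recursive: a
Introduce M': M -> aM', M' -> ;xM' | *TM' | ε


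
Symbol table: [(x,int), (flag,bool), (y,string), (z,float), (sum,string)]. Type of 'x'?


Lookup 'x' → type int


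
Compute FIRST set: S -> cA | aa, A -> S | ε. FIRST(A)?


Per alternative of A: FIRST(S) = {a, c}; FIRST(ε) = {ε}
FIRST(A) = {a, c, ε}


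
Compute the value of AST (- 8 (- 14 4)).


Evaluate inner: (- 14 4) = 10
Evaluate root: (- 8 10) = -2
Result: -2


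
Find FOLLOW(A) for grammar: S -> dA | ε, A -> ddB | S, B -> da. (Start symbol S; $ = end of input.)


$ ∈ FOLLOW(S). For each A -> αBβ: add FIRST(β)\{ε} to FOLLOW(B); if β nullable, add FOLLOW(A).
FOLLOW(A) = {$}


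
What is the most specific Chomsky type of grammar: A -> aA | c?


Right-linear: every RHS is a terminal or a terminal followed by one nonterminal
Classification: Type 3 (Regular)


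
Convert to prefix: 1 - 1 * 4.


'*' binds tighter: tree is (- 1 (* 1 4))
Prefix: - 1 * 1 4


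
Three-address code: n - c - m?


Break into single-operator statements:
t1 = n - c
t2 = t1 - m


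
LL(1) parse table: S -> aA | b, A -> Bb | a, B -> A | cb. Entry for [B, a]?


For [B, a]: 'a' ∈ FIRST(A)
Entry: B -> A


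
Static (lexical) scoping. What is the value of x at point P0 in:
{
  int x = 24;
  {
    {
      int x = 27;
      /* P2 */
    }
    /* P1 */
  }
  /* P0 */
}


x declared in the same block as P0
x = 24


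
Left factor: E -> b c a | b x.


Common prefix: 'b'
Factored: E -> b E', E' -> c a | x


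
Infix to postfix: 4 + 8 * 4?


* has higher precedence, evaluate 8*4 first
Postfix: 4 8 4 * +


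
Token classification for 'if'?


Pattern: reserved word
Type: KEYWORD


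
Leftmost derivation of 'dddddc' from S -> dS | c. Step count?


Derivation: S => dS => ddS => dddS => ddddS => dddddS => dddddc
Steps: 6


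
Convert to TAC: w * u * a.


Break into single-operator statements:
t1 = w * u
t2 = t1 * a


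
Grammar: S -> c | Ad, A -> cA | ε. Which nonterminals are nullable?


A nonterminal is nullable iff some alternative derives ε (directly, or every symbol in it is nullable)
Nullable: {A}


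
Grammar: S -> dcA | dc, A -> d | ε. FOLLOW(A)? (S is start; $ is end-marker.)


$ ∈ FOLLOW(S). For each A -> αBβ: add FIRST(β)\{ε} to FOLLOW(B); if β nullable, add FOLLOW(A).
FOLLOW(A) = {$}


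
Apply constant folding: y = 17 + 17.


17 + 17 = 34 at compile time
Optimized: y = 34


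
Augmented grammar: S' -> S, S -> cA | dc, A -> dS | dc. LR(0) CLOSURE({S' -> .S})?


Start: S' -> .S
For each item with dot before a nonterminal B, add B -> .γ for every B-production
Closure: [S' -> .S, S -> .cA, S -> .dc]


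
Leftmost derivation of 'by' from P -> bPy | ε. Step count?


Derivation: P => bPy => by
Steps: 2


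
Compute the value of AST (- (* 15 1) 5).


Evaluate inner: (* 15 1) = 15
Evaluate root: (- 15 5) = 10
Result: 10


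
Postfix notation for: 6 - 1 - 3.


Left to right (same or higher precedence on left)
Postfix: 6 1 - 3 -


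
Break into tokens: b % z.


Scan left to right, longest-match per lexeme
Tokens: ID(b), OP(%), ID(z)


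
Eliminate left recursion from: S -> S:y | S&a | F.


Left-recursive alternatives: S:y, S&a; non-recursive: F
Introduce S': S -> FS', S' -> :yS' | &aS' | ε


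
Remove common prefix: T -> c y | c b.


Common prefix: 'c'
Factored: T -> c T', T' -> y | b


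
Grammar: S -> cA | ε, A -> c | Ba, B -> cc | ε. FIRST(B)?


Per alternative of B: FIRST(cc) = {c}; FIRST(ε) = {ε}
FIRST(B) = {c, ε}


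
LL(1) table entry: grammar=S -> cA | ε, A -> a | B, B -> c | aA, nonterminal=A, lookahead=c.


For [A, c]: 'c' ∈ FIRST(B)
Entry: A -> B


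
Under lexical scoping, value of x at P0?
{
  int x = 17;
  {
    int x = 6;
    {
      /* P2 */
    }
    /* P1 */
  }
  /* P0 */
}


x declared in the same block as P0
x = 17


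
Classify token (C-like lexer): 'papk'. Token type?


Pattern: letter/underscore followed by alphanumerics, not a keyword
Type: IDENTIFIER


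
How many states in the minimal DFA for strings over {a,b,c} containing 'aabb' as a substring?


KMP-style automaton: 4 progress states + 1 absorbing accept = 5
Minimal DFA: 5 states


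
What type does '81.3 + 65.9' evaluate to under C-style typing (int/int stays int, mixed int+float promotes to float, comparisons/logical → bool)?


Operand types: float + float
Rule: mixed int/float promotes to float; int/int stays int
Result type: float


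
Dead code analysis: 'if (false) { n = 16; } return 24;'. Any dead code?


condition is constant false, so the whole block is unreachable
Dead: 'if (false) { n = 16; }'


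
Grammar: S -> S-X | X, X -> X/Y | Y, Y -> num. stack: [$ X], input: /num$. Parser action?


shift '/' to continue X -> X/Y
Action: shift


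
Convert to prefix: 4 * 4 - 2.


left-to-right (same/higher precedence on left): tree is (- (* 4 4) 2)
Prefix: - * 4 4 2


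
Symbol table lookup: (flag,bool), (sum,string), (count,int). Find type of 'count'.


Lookup 'count' → type int


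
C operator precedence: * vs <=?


'*' is multiplicative (level 10); '<=' is relational (level 7)
Higher level binds tighter
'*' has higher precedence than '<='


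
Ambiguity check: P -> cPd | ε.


balanced c^n…d^n: each string has a unique parse
Unambiguous


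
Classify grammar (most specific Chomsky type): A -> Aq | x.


Left-linear: every RHS is a terminal or one nonterminal followed by a terminal
Classification: Type 3 (Regular)


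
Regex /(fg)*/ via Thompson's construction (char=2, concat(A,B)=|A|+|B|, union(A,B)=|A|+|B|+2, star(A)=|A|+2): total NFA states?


Syntax tree has 2 char leaf(s), 0 union(s), 1 star(s)
chars contribute 2×2 = 4; each union adds +2; each star adds +2
Total: 4 + 0 + 2 = 6 states


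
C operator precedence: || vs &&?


'&&' is logical AND (level 2); '||' is logical OR (level 1)
Higher level binds tighter
'&&' has higher precedence than '||'


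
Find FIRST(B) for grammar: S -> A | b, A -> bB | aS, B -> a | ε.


Per alternative of B: FIRST(a) = {a}; FIRST(ε) = {ε}
FIRST(B) = {a, ε}


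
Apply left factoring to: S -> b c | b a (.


Common prefix: 'b'
Factored: S -> b S', S' -> c | a (


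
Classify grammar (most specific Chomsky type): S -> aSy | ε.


Single nonterminal LHS, but a^n y^n is not regular
Classification: Type 2 (Context-Free)


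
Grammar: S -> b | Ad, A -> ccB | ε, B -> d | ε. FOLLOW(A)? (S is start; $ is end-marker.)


$ ∈ FOLLOW(S). For each A -> αBβ: add FIRST(β)\{ε} to FOLLOW(B); if β nullable, add FOLLOW(A).
FOLLOW(A) = {d}


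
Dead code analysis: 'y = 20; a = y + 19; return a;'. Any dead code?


y is read by a's definition; a is returned
No dead code


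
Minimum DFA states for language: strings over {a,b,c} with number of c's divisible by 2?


Track (count of c) mod 2: states 0..1, accept at 0
Minimal DFA: 2 states


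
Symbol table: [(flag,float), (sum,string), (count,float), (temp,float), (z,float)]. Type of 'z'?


Lookup 'z' → type float


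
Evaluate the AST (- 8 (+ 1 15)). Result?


Evaluate inner: (+ 1 15) = 16
Evaluate root: (- 8 16) = -8
Result: -8


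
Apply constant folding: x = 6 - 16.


6 - 16 = -10 at compile time
Optimized: x = -10


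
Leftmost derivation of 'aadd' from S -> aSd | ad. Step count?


Derivation: S => aSd => aadd
Steps: 2


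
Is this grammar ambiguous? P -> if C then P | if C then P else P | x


dangling else: 'if C then if C then x else x' parses two ways
Ambiguous


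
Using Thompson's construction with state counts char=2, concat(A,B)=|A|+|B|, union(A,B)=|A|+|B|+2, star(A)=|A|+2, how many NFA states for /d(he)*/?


Syntax tree has 3 char leaf(s), 0 union(s), 1 star(s)
chars contribute 3×2 = 6; each union adds +2; each star adds +2
Total: 6 + 0 + 2 = 8 states


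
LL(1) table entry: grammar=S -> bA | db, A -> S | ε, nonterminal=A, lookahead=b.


For [A, b]: 'b' ∈ FIRST(S)
Entry: A -> S


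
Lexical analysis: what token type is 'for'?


Pattern: reserved word
Type: KEYWORD


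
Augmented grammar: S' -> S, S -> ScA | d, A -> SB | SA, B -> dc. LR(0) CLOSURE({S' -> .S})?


Start: S' -> .S
For each item with dot before a nonterminal B, add B -> .γ for every B-production
Closure: [S' -> .S, S -> .ScA, S -> .d]


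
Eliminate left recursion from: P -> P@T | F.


Left-recursive alternatives: P@T; non-recursive: F
Introduce P': P -> FP', P' -> @TP' | ε


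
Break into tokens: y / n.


Scan left to right, longest-match per lexeme
Tokens: ID(y), OP(/), ID(n)


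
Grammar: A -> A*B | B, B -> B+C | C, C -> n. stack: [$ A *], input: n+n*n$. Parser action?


no handle ('A*' is not any RHS); shift 'n'
Action: shift


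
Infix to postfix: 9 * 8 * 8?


Left to right (same or higher precedence on left)
Postfix: 9 8 * 8 *


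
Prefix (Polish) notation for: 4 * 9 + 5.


left-to-right (same/higher precedence on left): tree is (+ (* 4 9) 5)
Prefix: + * 4 9 5


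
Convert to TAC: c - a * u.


Break into single-operator statements:
t1 = a * u
t2 = c - t1


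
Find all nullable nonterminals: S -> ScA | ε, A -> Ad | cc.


A nonterminal is nullable iff some alternative derives ε (directly, or every symbol in it is nullable)
Nullable: {S}


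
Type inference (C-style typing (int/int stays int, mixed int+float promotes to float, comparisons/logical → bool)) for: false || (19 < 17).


Operand types: bool || bool
Rule: logical operators take bool operands and yield bool
Result type: bool


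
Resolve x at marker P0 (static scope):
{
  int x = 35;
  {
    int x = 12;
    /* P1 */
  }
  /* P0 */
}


x declared in the same block as P0
x = 35


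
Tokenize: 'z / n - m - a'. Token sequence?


Scan left to right, longest-match per lexeme
Tokens: ID(z), OP(/), ID(n), OP(-), ID(m), OP(-), ID(a)


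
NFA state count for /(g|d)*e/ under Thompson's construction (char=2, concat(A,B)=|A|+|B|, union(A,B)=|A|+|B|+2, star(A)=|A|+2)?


Syntax tree has 3 char leaf(s), 1 union(s), 1 star(s)
chars contribute 3×2 = 6; each union adds +2; each star adds +2
Total: 6 + 2 + 2 = 10 states


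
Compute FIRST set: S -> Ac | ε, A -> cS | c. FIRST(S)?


Per alternative of S: FIRST(Ac) = {c}; FIRST(ε) = {ε}
FIRST(S) = {c, ε}


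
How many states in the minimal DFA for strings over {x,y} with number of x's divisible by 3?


Track (count of x) mod 3: states 0..2, accept at 0
Minimal DFA: 3 states


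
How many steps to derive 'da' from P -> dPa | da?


Derivation: P => da
Steps: 1


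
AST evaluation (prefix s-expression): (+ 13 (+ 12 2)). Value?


Evaluate inner: (+ 12 2) = 14
Evaluate root: (+ 13 14) = 27
Result: 27


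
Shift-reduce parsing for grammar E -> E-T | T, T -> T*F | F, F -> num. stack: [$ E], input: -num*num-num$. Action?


shift '-' to continue E -> E-T
Action: shift


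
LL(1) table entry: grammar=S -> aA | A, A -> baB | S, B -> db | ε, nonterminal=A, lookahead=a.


For [A, a]: 'a' ∈ FIRST(S)
Entry: A -> S


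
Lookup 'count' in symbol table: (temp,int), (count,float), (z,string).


Lookup 'count' → type float


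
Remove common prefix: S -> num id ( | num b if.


Common prefix: 'num'
Factored: S -> num S', S' -> id ( | b if


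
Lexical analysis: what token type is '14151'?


Pattern: digits only
Type: INTEGER_LITERAL


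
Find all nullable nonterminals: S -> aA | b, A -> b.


A nonterminal is nullable iff some alternative derives ε (directly, or every symbol in it is nullable)
Nullable: {}


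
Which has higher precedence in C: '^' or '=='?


'==' is equality (level 6); '^' is bitwise XOR (level 4)
Higher level binds tighter
'==' has higher precedence than '^'


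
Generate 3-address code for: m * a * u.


Break into single-operator statements:
t1 = m * a
t2 = t1 * u


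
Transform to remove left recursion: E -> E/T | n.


Left-recursive alternatives: E/T; non-recursive: n
Introduce E': E -> nE', E' -> /TE' | ε


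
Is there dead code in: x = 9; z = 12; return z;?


x is assigned but never read
Dead: 'x = 9'


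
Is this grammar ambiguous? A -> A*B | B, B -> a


precedence layered via separate nonterminal B: deterministic
Unambiguous


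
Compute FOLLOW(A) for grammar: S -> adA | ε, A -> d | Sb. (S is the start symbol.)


$ ∈ FOLLOW(S). For each A -> αBβ: add FIRST(β)\{ε} to FOLLOW(B); if β nullable, add FOLLOW(A).
FOLLOW(A) = {$, b}


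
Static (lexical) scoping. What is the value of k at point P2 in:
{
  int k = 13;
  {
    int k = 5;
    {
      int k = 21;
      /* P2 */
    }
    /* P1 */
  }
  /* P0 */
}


k declared in the same block as P2
k = 21


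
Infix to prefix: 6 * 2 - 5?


left-to-right (same/higher precedence on left): tree is (- (* 6 2) 5)
Prefix: - * 6 2 5


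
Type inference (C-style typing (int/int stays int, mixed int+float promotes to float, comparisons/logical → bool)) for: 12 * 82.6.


Operand types: int * float
Rule: mixed int/float promotes to float; int/int stays int
Result type: float


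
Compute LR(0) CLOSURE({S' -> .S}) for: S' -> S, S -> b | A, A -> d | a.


Start: S' -> .S
For each item with dot before a nonterminal B, add B -> .γ for every B-production
Closure: [S' -> .S, S -> .b, S -> .A, A -> .d, A -> .a]


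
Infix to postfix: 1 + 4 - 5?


Left to right (same or higher precedence on left)
Postfix: 1 4 + 5 -


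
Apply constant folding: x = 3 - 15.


3 - 15 = -12 at compile time
Optimized: x = -12


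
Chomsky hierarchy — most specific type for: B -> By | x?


Left-linear: every RHS is a terminal or one nonterminal followed by a terminal
Classification: Type 3 (Regular)


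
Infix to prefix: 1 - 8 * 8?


'*' binds tighter: tree is (- 1 (* 8 8))
Prefix: - 1 * 8 8


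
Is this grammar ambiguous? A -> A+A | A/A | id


'id+id/id' has two parse trees (no precedence encoded between + and /)
Ambiguous


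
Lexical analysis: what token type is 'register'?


Pattern: reserved word
Type: KEYWORD


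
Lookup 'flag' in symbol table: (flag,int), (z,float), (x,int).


Lookup 'flag' → type int


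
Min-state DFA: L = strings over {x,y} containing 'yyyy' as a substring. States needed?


KMP-style automaton: 4 progress states + 1 absorbing accept = 5
Minimal DFA: 5 states


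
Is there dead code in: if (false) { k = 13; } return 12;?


condition is constant false, so the whole block is unreachable
Dead: 'if (false) { k = 13; }'


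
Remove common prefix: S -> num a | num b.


Common prefix: 'num'
Factored: S -> num S', S' -> a | b


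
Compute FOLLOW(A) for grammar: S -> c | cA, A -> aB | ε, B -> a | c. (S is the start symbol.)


$ ∈ FOLLOW(S). For each A -> αBβ: add FIRST(β)\{ε} to FOLLOW(B); if β nullable, add FOLLOW(A).
FOLLOW(A) = {$}


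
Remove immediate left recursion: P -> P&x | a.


Left-recursive alternatives: P&x; non-recursive: a
Introduce P': P -> aP', P' -> &xP' | ε


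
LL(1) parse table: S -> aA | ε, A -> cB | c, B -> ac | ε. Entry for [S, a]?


For [S, a]: 'a' ∈ FIRST(aA)
Entry: S -> aA


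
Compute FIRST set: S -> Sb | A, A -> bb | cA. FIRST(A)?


Per alternative of A: FIRST(bb) = {b}; FIRST(cA) = {c}
FIRST(A) = {b, c}


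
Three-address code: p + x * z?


Break into single-operator statements:
t1 = x * z
t2 = p + t1


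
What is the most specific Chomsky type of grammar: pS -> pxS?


LHS has context (more than one symbol) and |LHS| ≤ |RHS|
Classification: Type 1 (Context-Sensitive)


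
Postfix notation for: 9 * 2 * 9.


Left to right (same or higher precedence on left)
Postfix: 9 2 * 9 *


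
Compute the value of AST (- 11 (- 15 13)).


Evaluate inner: (- 15 13) = 2
Evaluate root: (- 11 2) = 9
Result: 9


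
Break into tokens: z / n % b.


Scan left to right, longest-match per lexeme
Tokens: ID(z), OP(/), ID(n), OP(%), ID(b)


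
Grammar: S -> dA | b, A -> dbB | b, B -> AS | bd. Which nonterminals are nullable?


A nonterminal is nullable iff some alternative derives ε (directly, or every symbol in it is nullable)
Nullable: {}


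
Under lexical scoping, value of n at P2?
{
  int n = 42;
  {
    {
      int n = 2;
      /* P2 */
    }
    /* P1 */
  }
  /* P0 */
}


n declared in the same block as P2
n = 2


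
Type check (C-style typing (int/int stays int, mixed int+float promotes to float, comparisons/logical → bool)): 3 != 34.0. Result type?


Operand types: int != float
Rule: comparison yields bool
Result type: bool


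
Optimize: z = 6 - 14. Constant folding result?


6 - 14 = -8 at compile time
Optimized: z = -8


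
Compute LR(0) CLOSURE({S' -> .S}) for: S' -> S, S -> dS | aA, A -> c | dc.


Start: S' -> .S
For each item with dot before a nonterminal B, add B -> .γ for every B-production
Closure: [S' -> .S, S -> .dS, S -> .aA]


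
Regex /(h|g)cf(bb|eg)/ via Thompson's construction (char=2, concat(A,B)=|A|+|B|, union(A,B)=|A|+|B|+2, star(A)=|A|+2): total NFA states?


Syntax tree has 8 char leaf(s), 2 union(s), 0 star(s)
chars contribute 8×2 = 16; each union adds +2; each star adds +2
Total: 16 + 4 + 0 = 20 states


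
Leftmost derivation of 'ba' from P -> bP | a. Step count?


Derivation: P => bP => ba
Steps: 2


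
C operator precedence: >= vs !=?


'>=' is relational (level 7); '!=' is equality (level 6)
Higher level binds tighter
'>=' has higher precedence than '!='


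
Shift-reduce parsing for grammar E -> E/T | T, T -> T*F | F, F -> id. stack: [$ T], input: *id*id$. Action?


shift '*' to continue T -> T*F
Action: shift


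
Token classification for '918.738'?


Pattern: digits with a decimal point
Type: FLOAT_LITERAL


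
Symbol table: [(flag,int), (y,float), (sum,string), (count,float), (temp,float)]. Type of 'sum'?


Lookup 'sum' → type string


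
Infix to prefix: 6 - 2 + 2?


left-to-right (same/higher precedence on left): tree is (+ (- 6 2) 2)
Prefix: + - 6 2 2


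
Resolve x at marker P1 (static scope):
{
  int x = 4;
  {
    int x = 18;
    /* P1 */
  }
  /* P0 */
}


x declared in the same block as P1
x = 18


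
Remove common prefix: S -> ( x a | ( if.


Common prefix: '('
Factored: S -> ( S', S' -> x a | if


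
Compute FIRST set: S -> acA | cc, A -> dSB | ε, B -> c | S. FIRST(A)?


Per alternative of A: FIRST(dSB) = {d}; FIRST(ε) = {ε}
FIRST(A) = {d, ε}


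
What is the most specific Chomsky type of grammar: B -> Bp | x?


Left-linear: every RHS is a terminal or one nonterminal followed by a terminal
Classification: Type 3 (Regular)


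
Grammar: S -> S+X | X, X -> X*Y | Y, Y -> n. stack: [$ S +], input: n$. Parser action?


no handle ('S+' is not any RHS); shift 'n'
Action: shift


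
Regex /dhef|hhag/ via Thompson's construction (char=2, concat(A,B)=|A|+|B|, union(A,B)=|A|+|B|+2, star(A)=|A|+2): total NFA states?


Syntax tree has 8 char leaf(s), 1 union(s), 0 star(s)
chars contribute 8×2 = 16; each union adds +2; each star adds +2
Total: 16 + 2 + 0 = 18 states


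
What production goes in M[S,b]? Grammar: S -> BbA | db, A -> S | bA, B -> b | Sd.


For [S, b]: 'b' ∈ FIRST(BbA)
Entry: S -> BbA


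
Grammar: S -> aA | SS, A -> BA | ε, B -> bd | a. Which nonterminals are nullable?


A nonterminal is nullable iff some alternative derives ε (directly, or every symbol in it is nullable)
Nullable: {A}


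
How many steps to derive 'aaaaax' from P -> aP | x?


Derivation: P => aP => aaP => aaaP => aaaaP => aaaaaP => aaaaax
Steps: 6


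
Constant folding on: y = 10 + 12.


10 + 12 = 22 at compile time
Optimized: y = 22


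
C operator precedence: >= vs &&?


'>=' is relational (level 7); '&&' is logical AND (level 2)
Higher level binds tighter
'>=' has higher precedence than '&&'


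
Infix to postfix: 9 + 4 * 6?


* has higher precedence, evaluate 4*6 first
Postfix: 9 4 6 * +


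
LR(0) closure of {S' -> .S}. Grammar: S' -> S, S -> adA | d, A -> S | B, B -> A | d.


Start: S' -> .S
For each item with dot before a nonterminal B, add B -> .γ for every B-production
Closure: [S' -> .S, S -> .adA, S -> .d]


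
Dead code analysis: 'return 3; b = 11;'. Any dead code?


statement follows a return and is unreachable
Dead: 'b = 11'


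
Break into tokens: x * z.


Scan left to right, longest-match per lexeme
Tokens: ID(x), OP(*), ID(z)


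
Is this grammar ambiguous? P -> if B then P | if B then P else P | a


dangling else: 'if B then if B then a else a' parses two ways
Ambiguous


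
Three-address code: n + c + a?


Break into single-operator statements:
t1 = n + c
t2 = t1 + a


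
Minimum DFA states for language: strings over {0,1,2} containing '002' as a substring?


KMP-style automaton: 3 progress states + 1 absorbing accept = 4
Minimal DFA: 4 states


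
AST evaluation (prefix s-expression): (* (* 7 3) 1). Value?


Evaluate inner: (* 7 3) = 21
Evaluate root: (* 21 1) = 21
Result: 21


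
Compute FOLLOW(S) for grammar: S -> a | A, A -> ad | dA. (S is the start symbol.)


$ ∈ FOLLOW(S). For each A -> αBβ: add FIRST(β)\{ε} to FOLLOW(B); if β nullable, add FOLLOW(A).
FOLLOW(S) = {$}


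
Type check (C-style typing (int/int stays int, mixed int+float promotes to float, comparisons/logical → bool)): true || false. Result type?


Operand types: bool || bool
Rule: logical operators take bool operands and yield bool
Result type: bool


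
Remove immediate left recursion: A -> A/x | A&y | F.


Left-recursive alternatives: A/x, A&y; non-recursive: F
Introduce A': A -> FA', A' -> /xA' | &yA' | ε


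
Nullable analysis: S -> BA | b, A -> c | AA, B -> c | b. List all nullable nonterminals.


A nonterminal is nullable iff some alternative derives ε (directly, or every symbol in it is nullable)
Nullable: {}


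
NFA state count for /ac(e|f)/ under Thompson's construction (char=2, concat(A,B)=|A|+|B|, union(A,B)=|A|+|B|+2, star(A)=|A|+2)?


Syntax tree has 4 char leaf(s), 1 union(s), 0 star(s)
chars contribute 4×2 = 8; each union adds +2; each star adds +2
Total: 8 + 2 + 0 = 10 states


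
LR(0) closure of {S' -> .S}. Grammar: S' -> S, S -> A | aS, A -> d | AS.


Start: S' -> .S
For each item with dot before a nonterminal B, add B -> .γ for every B-production
Closure: [S' -> .S, S -> .A, S -> .aS, A -> .d, A -> .AS]


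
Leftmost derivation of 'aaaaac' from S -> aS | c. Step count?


Derivation: S => aS => aaS => aaaS => aaaaS => aaaaaS => aaaaac
Steps: 6


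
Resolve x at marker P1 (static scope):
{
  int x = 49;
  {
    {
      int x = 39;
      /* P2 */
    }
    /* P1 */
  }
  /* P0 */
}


P1's block does not declare x; resolves to the enclosing declaration at depth 0
x = 49


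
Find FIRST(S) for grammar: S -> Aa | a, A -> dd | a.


Per alternative of S: FIRST(Aa) = {a, d}; FIRST(a) = {a}
FIRST(S) = {a, d}


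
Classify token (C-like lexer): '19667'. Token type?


Pattern: digits only
Type: INTEGER_LITERAL


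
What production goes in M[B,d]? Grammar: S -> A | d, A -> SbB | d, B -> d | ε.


For [B, d]: 'd' ∈ FIRST(d)
Entry: B -> d


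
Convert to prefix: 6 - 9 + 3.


left-to-right (same/higher precedence on left): tree is (+ (- 6 9) 3)
Prefix: + - 6 9 3


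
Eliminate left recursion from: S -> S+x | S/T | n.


Left-recursive alternatives: S+x, S/T; non-recursive: n
Introduce S': S -> nS', S' -> +xS' | /TS' | ε


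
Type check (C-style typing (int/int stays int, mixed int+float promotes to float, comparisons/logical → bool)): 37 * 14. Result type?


Operand types: int * int
Rule: mixed int/float promotes to float; int/int stays int
Result type: int


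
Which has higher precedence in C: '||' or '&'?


'&' is bitwise AND (level 5); '||' is logical OR (level 1)
Higher level binds tighter
'&' has higher precedence than '||'


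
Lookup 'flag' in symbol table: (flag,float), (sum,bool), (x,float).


Lookup 'flag' → type float


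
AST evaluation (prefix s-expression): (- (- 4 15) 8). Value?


Evaluate inner: (- 4 15) = -11
Evaluate root: (- -11 8) = -19
Result: -19


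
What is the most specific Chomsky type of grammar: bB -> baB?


LHS has context (more than one symbol) and |LHS| ≤ |RHS|
Classification: Type 1 (Context-Sensitive)


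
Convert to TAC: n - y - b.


Break into single-operator statements:
t1 = n - y
t2 = t1 - b


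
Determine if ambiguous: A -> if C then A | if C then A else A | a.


dangling else: 'if C then if C then a else a' parses two ways
Ambiguous


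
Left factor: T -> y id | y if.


Common prefix: 'y'
Factored: T -> y T', T' -> id | if


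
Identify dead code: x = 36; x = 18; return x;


first assignment to x is overwritten before any read
Dead: 'x = 36'


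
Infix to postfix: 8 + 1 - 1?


Left to right (same or higher precedence on left)
Postfix: 8 1 + 1 -


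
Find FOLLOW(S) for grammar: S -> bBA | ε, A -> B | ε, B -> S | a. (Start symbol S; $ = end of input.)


$ ∈ FOLLOW(S). For each A -> αBβ: add FIRST(β)\{ε} to FOLLOW(B); if β nullable, add FOLLOW(A).
FOLLOW(S) = {$, a, b}


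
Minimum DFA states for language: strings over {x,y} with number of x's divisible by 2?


Track (count of x) mod 2: states 0..1, accept at 0
Minimal DFA: 2 states


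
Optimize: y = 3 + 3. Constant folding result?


3 + 3 = 6 at compile time
Optimized: y = 6


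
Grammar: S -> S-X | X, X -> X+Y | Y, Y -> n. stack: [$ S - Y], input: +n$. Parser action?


'Y' (not preceded by X+) is the handle for X -> Y
Action: reduce (X -> Y)
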